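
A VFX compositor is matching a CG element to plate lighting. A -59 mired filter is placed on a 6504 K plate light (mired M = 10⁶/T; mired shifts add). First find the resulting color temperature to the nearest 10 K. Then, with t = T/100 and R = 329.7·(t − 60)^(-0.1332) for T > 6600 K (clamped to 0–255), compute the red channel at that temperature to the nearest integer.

M_in = 10⁶/6504 = 153.75; M_out = 153.75 + (-59) = 94.75.
T_out = 10⁶/94.75 = 10553.9 K → 10550 K; t = 105.5.
R = 329.7·(105.5 − 60)^(-0.1332) = 329.7·45.5^(-0.1332) = 329.7·0.60139 = 198.277.
Rounded: 198.

198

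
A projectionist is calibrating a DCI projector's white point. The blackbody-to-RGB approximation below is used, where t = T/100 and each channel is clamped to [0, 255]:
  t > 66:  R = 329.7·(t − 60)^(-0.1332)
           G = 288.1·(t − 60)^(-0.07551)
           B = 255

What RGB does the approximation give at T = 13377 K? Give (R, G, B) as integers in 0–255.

t = 13377/100 = 133.77; the t > 66 branch applies.
R = 329.7·(133.77 − 60)^(-0.1332) = 329.7·73.77^(-0.1332) = 329.7·0.56390 = 185.916.
G = 288.1·(133.77 − 60)^(-0.07551) = 288.1·73.77^(-0.07551) = 288.1·0.72270 = 208.209.
B = 255 by definition for t > 66.
Rounded: (186, 208, 255).

(186, 208, 255)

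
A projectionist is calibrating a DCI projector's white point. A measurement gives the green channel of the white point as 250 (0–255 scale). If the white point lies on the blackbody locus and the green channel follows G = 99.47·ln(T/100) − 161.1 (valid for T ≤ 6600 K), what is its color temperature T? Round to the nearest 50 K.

ln t = (250 + 161.1) / 99.47 = 4.1329.
t = e^4.1329 = 62.359.
T = 100·t = 6236 K → 6250 K to the nearest 50 K.

6250 K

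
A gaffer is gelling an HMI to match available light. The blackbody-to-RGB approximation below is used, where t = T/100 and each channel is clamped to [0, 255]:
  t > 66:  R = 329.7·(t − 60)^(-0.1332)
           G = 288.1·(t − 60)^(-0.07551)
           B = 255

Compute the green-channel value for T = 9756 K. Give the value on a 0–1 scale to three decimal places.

0.859

t = 9756/100 = 97.56; the t > 66 branch applies.
G = 288.1·(97.56 − 60)^(-0.07551) = 288.1·37.56^(-0.07551) = 288.1·0.76049 = 219.097.
On a 0–1 scale: 219.097/255 = 0.8592 → 0.859.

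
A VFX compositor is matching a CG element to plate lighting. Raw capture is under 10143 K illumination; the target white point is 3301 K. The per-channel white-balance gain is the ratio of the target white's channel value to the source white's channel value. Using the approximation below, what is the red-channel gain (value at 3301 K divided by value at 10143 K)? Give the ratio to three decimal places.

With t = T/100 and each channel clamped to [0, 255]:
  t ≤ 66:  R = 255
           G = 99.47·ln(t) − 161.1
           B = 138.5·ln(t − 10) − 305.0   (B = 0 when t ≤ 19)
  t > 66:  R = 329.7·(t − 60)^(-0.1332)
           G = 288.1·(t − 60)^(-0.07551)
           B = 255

1.270

At 10143 K (t = 101.43):
  R = 329.7·(101.43 − 60)^(-0.1332) = 329.7·41.43^(-0.1332) = 329.7·0.60894 = 200.767.
At 3301 K (t = 33.01):
  R = 255 by definition for t ≤ 66.
Gain = 255.000 / 200.767 = 1.2701 → 1.270.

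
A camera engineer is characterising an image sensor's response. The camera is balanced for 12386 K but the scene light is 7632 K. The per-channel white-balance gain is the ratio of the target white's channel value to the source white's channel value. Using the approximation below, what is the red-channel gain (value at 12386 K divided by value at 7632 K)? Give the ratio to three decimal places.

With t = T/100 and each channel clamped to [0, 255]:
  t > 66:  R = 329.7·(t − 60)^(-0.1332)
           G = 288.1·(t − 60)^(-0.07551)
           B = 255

At 7632 K (t = 76.32):
  R = 329.7·(76.32 − 60)^(-0.1332) = 329.7·16.32^(-0.1332) = 329.7·0.68939 = 227.292.
At 12386 K (t = 123.86):
  R = 329.7·(123.86 − 60)^(-0.1332) = 329.7·63.86^(-0.1332) = 329.7·0.57484 = 189.523.
Gain = 189.523 / 227.292 = 0.8338 → 0.834.

0.834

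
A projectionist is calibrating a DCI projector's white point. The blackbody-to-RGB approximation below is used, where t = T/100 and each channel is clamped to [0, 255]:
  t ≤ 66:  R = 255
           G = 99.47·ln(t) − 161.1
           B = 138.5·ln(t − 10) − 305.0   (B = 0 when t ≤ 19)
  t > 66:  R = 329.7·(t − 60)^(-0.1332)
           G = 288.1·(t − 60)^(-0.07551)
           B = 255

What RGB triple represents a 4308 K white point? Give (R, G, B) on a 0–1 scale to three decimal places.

(1.000, 0.836, 0.704)

t = 4308/100 = 43.08; the t ≤ 66 branch applies.
R = 255 by definition for t ≤ 66.
G = 99.47·ln 43.08 − 161.1 = 99.47·3.7631 − 161.1 = 213.211.
B = 138.5·ln(43.08 − 10) − 305.0 = 138.5·ln 33.08 − 305.0 = 138.5·3.4989 − 305.0 = 179.602.
Dividing each by 255: (1.0000, 0.8361, 0.7043) → (1.000, 0.836, 0.704).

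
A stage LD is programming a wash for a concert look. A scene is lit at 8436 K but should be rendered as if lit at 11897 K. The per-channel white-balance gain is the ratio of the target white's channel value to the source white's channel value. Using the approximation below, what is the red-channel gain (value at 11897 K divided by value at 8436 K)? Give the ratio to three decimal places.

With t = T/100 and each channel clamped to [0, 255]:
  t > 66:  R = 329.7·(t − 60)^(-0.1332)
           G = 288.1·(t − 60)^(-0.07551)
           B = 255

0.889

At 8436 K (t = 84.36):
  R = 329.7·(84.36 − 60)^(-0.1332) = 329.7·24.36^(-0.1332) = 329.7·0.65357 = 215.483.
At 11897 K (t = 118.97):
  R = 329.7·(118.97 − 60)^(-0.1332) = 329.7·58.97^(-0.1332) = 329.7·0.58097 = 191.545.
Gain = 191.545 / 215.483 = 0.8889 → 0.889.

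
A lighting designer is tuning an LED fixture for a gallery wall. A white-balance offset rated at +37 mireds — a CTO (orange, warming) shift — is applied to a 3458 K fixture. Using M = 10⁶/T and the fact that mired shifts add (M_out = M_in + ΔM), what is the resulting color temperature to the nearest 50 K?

M_in = 10⁶/3458 = 289.18 mireds.
M_out = 289.18 + (+37) = 326.18 mireds.
T_out = 10⁶/326.18 = 3065.7 K → 3050 K.

3050 K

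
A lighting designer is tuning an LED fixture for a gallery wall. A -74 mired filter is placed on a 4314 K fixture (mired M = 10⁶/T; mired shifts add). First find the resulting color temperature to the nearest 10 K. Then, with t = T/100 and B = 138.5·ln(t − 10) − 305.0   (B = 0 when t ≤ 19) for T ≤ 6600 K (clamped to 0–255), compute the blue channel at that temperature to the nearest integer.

M_in = 10⁶/4314 = 231.80; M_out = 231.80 + (-74) = 157.80.
T_out = 10⁶/157.80 = 6337.0 K → 6340 K; t = 63.4.
B = 138.5·ln(63.4 − 10) − 305.0 = 138.5·ln 53.4 − 305.0 = 138.5·3.9778 − 305.0 = 245.927.
Rounded: 246.

246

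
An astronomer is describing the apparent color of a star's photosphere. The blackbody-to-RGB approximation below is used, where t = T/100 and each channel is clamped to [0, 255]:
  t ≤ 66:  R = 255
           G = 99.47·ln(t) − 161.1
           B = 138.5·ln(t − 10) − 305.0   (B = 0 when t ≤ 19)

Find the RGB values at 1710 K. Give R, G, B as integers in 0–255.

R=255, G=121, B=0

t = 1710/100 = 17.1; the t ≤ 66 branch applies.
R = 255 by definition for t ≤ 66.
G = 99.47·ln 17.1 − 161.1 = 99.47·2.8391 − 161.1 = 121.303.
t = 17.1 ≤ 19, so B = 0.
Rounded: (255, 121, 0).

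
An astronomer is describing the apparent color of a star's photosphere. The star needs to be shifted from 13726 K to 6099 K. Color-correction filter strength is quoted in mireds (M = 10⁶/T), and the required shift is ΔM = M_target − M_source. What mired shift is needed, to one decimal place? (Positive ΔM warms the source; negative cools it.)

M_source = 10⁶/13726 = 72.854; M_target = 10⁶/6099 = 163.961.
ΔM = 163.961 − 72.854 = 91.107 → +91.1 mireds, a warming shift.

+91.1 mireds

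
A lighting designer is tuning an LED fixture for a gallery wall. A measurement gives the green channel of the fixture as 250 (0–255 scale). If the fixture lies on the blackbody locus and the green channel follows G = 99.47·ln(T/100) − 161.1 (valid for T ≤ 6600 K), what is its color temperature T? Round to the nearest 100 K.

6200 K

ln t = (250 + 161.1) / 99.47 = 4.1329.
t = e^4.1329 = 62.359.
T = 100·t = 6236 K → 6200 K to the nearest 100 K.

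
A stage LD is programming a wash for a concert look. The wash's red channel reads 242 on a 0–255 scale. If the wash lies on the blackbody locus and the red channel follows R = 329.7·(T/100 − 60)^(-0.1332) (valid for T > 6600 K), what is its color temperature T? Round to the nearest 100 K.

7000 K

(t − 60)^(-0.1332) = 242/329.7 = 0.73400.
t − 60 = 0.73400^(1/-0.1332) = 0.73400^(-7.508) = 10.193, so t = 70.193.
T = 100·t = 7019 K → 7000 K to the nearest 100 K.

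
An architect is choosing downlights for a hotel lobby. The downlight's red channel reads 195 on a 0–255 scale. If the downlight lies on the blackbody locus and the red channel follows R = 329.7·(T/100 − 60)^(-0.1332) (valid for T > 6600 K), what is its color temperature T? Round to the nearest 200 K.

(t − 60)^(-0.1332) = 195/329.7 = 0.59145.
t − 60 = 0.59145^(1/-0.1332) = 0.59145^(-7.508) = 51.564, so t = 111.564.
T = 100·t = 11156 K → 11200 K to the nearest 200 K.

11200 K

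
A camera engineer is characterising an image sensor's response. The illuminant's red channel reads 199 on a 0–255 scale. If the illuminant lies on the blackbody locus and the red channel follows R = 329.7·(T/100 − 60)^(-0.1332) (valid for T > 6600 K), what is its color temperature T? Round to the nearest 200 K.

(t − 60)^(-0.1332) = 199/329.7 = 0.60358.
t − 60 = 0.60358^(1/-0.1332) = 0.60358^(-7.508) = 44.273, so t = 104.273.
T = 100·t = 10427 K → 10400 K to the nearest 200 K.

10400 K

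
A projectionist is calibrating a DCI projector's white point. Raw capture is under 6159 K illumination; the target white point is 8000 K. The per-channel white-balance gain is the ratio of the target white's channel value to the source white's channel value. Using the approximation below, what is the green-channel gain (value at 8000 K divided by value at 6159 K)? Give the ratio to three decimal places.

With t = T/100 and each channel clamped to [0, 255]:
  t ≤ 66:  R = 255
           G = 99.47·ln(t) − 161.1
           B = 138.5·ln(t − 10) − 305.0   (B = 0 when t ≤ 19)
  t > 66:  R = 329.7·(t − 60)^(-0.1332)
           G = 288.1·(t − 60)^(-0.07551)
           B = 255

At 6159 K (t = 61.59):
  G = 99.47·ln 61.59 − 161.1 = 99.47·4.1205 − 161.1 = 248.766.
At 8000 K (t = 80):
  G = 288.1·(80 − 60)^(-0.07551) = 288.1·20^(-0.07551) = 288.1·0.79755 = 229.775.
Gain = 229.775 / 248.766 = 0.9237 → 0.924.

0.924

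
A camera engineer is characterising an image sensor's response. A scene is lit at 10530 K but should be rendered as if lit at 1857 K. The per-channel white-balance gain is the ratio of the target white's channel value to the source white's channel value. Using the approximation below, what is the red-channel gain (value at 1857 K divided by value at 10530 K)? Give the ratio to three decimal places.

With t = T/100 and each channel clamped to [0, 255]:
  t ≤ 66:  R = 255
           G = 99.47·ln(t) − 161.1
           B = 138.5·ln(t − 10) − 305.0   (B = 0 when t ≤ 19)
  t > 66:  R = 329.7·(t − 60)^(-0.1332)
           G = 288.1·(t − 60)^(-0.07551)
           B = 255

At 10530 K (t = 105.3):
  R = 329.7·(105.3 − 60)^(-0.1332) = 329.7·45.3^(-0.1332) = 329.7·0.60174 = 198.393.
At 1857 K (t = 18.57):
  R = 255 by definition for t ≤ 66.
Gain = 255.000 / 198.393 = 1.2853 → 1.285.

1.285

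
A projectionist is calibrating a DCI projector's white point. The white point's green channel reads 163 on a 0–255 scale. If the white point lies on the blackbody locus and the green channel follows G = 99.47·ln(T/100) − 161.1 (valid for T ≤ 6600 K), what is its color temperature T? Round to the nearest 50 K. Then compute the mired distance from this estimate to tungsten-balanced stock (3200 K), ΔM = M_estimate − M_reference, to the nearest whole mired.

ln t = (163 + 161.1) / 99.47 = 3.2583.
t = e^3.2583 = 26.004.
T = 100·t = 2600 K → 2600 K to the nearest 50 K.
M_estimate = 10⁶/2600 = 384.62; M_reference = 10⁶/3200 = 312.50.
ΔM = 384.62 − 312.50 = 72.12 → +72 mireds.

+72 mireds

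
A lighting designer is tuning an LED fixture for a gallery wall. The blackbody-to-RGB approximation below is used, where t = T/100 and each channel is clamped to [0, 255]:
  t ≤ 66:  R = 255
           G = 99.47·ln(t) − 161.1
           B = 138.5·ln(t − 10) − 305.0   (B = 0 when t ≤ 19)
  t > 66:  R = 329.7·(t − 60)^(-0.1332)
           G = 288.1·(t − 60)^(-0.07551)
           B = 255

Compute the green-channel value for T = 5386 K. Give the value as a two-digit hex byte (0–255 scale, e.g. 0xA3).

0xEB

t = 5386/100 = 53.86; the t ≤ 66 branch applies.
G = 99.47·ln 53.86 − 161.1 = 99.47·3.9864 − 161.1 = 235.426.
Rounded: 235; in hex, 0xEB.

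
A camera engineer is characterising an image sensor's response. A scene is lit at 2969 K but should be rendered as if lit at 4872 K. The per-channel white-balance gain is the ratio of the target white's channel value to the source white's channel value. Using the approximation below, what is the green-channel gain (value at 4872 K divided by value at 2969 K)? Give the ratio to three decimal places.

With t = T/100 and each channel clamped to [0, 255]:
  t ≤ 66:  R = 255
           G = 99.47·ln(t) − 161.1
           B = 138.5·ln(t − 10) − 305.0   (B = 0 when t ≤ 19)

1.280

At 2969 K (t = 29.69):
  G = 99.47·ln 29.69 − 161.1 = 99.47·3.3908 − 161.1 = 176.184.
At 4872 K (t = 48.72):
  G = 99.47·ln 48.72 − 161.1 = 99.47·3.8861 − 161.1 = 225.449.
Gain = 225.449 / 176.184 = 1.2796 → 1.280.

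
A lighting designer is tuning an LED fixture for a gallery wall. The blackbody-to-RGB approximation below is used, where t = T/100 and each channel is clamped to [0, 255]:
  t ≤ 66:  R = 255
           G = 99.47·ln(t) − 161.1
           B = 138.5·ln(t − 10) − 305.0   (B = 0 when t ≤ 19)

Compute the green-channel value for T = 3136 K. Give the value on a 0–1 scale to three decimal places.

t = 3136/100 = 31.36; the t ≤ 66 branch applies.
G = 99.47·ln 31.36 − 161.1 = 99.47·3.4455 − 161.1 = 181.627.
On a 0–1 scale: 181.627/255 = 0.7123 → 0.712.

0.712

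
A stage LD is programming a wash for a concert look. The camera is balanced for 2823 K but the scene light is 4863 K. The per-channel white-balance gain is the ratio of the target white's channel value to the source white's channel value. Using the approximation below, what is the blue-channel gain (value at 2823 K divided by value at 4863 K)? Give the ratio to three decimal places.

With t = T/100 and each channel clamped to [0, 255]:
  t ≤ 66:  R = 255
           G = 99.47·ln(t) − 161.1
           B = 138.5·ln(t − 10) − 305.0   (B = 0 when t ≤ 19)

0.483

At 4863 K (t = 48.63):
  B = 138.5·ln(48.63 − 10) − 305.0 = 138.5·ln 38.63 − 305.0 = 138.5·3.6540 − 305.0 = 201.083.
At 2823 K (t = 28.23):
  B = 138.5·ln(28.23 − 10) − 305.0 = 138.5·ln 18.23 − 305.0 = 138.5·2.9031 − 305.0 = 97.075.
Gain = 97.075 / 201.083 = 0.4828 → 0.483.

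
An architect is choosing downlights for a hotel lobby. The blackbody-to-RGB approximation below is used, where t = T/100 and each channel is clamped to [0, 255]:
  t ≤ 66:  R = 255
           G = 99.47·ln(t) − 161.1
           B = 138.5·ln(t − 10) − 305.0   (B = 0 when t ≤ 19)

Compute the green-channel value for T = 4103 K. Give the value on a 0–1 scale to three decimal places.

t = 4103/100 = 41.03; the t ≤ 66 branch applies.
G = 99.47·ln 41.03 − 161.1 = 99.47·3.7143 − 161.1 = 208.362.
On a 0–1 scale: 208.362/255 = 0.8171 → 0.817.

0.817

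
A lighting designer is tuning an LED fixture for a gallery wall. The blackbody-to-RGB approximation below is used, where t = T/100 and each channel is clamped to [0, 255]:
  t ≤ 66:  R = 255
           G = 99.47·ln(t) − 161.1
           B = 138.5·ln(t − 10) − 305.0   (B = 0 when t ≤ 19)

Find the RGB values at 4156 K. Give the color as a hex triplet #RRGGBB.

#FFD2AD

t = 4156/100 = 41.56; the t ≤ 66 branch applies.
R = 255 by definition for t ≤ 66.
G = 99.47·ln 41.56 − 161.1 = 99.47·3.7271 − 161.1 = 209.638.
B = 138.5·ln(41.56 − 10) − 305.0 = 138.5·ln 31.56 − 305.0 = 138.5·3.4519 − 305.0 = 173.087.
Rounded: (255, 210, 173).
In hex: #FFD2AD.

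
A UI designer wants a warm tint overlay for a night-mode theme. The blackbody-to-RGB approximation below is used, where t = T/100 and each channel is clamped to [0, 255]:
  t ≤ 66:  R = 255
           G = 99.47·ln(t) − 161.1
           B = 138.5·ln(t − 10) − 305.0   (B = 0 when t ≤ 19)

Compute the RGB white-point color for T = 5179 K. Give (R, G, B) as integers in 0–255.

t = 5179/100 = 51.79; the t ≤ 66 branch applies.
R = 255 by definition for t ≤ 66.
G = 99.47·ln 51.79 − 161.1 = 99.47·3.9472 − 161.1 = 231.528.
B = 138.5·ln(51.79 − 10) − 305.0 = 138.5·ln 41.79 − 305.0 = 138.5·3.7327 − 305.0 = 211.973.
Rounded: (255, 232, 212).

(255, 232, 212)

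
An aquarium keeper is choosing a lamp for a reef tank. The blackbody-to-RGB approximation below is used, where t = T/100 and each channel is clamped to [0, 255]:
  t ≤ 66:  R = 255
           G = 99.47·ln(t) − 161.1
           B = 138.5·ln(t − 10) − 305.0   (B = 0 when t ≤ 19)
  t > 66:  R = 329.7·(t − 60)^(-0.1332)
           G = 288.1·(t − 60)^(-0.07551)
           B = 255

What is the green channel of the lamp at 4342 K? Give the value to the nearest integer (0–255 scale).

t = 4342/100 = 43.42; the t ≤ 66 branch applies.
G = 99.47·ln 43.42 − 161.1 = 99.47·3.7709 − 161.1 = 213.993.
Rounded: 214.

214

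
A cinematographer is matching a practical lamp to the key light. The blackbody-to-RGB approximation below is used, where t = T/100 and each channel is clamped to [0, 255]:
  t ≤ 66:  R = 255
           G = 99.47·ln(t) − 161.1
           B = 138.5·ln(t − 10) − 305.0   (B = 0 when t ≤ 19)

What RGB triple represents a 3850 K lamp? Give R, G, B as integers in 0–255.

t = 3850/100 = 38.5; the t ≤ 66 branch applies.
R = 255 by definition for t ≤ 66.
G = 99.47·ln 38.5 − 161.1 = 99.47·3.6507 − 161.1 = 202.031.
B = 138.5·ln(38.5 − 10) − 305.0 = 138.5·ln 28.5 − 305.0 = 138.5·3.3499 − 305.0 = 158.962.
Rounded: (255, 202, 159).

R=255, G=202, B=159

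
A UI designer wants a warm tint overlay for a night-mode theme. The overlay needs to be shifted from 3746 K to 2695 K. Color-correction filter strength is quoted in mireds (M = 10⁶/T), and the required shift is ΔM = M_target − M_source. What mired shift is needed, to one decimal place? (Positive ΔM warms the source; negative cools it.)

+104.1 mireds

M_source = 10⁶/3746 = 266.951; M_target = 10⁶/2695 = 371.058.
ΔM = 371.058 − 266.951 = 104.106 → +104.1 mireds, a warming shift.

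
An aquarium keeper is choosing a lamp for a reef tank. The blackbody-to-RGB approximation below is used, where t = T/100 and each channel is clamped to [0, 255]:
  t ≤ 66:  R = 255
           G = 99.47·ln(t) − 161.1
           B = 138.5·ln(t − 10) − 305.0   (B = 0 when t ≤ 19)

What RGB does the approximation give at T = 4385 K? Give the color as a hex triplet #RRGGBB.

t = 4385/100 = 43.85; the t ≤ 66 branch applies.
R = 255 by definition for t ≤ 66.
G = 99.47·ln 43.85 − 161.1 = 99.47·3.7808 − 161.1 = 214.974.
B = 138.5·ln(43.85 − 10) − 305.0 = 138.5·ln 33.85 − 305.0 = 138.5·3.5219 − 305.0 = 182.789.
Rounded: (255, 215, 183).
In hex: #FFD7B7.

#FFD7B7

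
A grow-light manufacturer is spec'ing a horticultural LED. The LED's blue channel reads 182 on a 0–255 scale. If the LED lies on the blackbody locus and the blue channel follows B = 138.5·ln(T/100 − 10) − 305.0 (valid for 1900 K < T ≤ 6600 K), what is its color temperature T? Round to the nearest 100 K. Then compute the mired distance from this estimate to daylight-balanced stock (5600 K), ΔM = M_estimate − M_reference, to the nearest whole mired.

+49 mireds

ln(t − 10) = (182 + 305.0) / 138.5 = 3.5162.
t − 10 = e^3.5162 = 33.658, so t = 43.658.
T = 100·t = 4366 K → 4400 K to the nearest 100 K.
M_estimate = 10⁶/4400 = 227.27; M_reference = 10⁶/5600 = 178.57.
ΔM = 227.27 − 178.57 = 48.70 → +49 mireds.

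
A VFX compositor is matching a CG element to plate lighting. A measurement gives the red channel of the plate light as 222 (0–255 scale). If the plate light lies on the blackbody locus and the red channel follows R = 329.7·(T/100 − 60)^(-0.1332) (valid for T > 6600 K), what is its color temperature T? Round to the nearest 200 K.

8000 K

(t − 60)^(-0.1332) = 222/329.7 = 0.67334.
t − 60 = 0.67334^(1/-0.1332) = 0.67334^(-7.508) = 19.478, so t = 79.478.
T = 100·t = 7948 K → 8000 K to the nearest 200 K.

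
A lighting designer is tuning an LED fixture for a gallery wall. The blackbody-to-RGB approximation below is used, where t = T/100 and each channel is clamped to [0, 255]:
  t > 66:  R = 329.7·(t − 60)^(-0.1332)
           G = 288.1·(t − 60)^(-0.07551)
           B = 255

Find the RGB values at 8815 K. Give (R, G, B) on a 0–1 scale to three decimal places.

(0.829, 0.878, 1.000)

t = 8815/100 = 88.15; the t > 66 branch applies.
R = 329.7·(88.15 − 60)^(-0.1332) = 329.7·28.15^(-0.1332) = 329.7·0.64111 = 211.372.
G = 288.1·(88.15 − 60)^(-0.07551) = 288.1·28.15^(-0.07551) = 288.1·0.77723 = 223.920.
B = 255 by definition for t > 66.
Dividing each by 255: (0.8289, 0.8781, 1.0000) → (0.829, 0.878, 1.000).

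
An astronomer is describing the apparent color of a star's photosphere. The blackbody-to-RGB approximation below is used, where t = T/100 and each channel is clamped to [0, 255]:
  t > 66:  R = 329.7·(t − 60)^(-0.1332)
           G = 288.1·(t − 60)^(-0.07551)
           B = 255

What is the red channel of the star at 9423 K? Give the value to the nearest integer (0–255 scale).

206

t = 9423/100 = 94.23; the t > 66 branch applies.
R = 329.7·(94.23 − 60)^(-0.1332) = 329.7·34.23^(-0.1332) = 329.7·0.62462 = 205.938.
Rounded: 206.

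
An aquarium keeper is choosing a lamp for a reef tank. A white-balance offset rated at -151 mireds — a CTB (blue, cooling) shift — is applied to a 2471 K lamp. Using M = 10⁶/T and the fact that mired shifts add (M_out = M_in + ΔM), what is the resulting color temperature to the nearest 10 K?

M_in = 10⁶/2471 = 404.69 mireds.
M_out = 404.69 + (-151) = 253.69 mireds.
T_out = 10⁶/253.69 = 3941.7 K → 3940 K.

3940 K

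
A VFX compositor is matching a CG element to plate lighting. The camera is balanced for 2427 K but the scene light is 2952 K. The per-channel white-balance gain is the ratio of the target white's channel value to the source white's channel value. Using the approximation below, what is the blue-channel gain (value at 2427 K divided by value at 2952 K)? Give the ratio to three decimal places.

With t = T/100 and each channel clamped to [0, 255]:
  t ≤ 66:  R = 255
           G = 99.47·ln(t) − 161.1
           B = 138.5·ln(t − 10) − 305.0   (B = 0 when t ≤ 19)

At 2952 K (t = 29.52):
  B = 138.5·ln(29.52 − 10) − 305.0 = 138.5·ln 19.52 − 305.0 = 138.5·2.9714 − 305.0 = 106.544.
At 2427 K (t = 24.27):
  B = 138.5·ln(24.27 − 10) − 305.0 = 138.5·ln 14.27 − 305.0 = 138.5·2.6582 − 305.0 = 63.155.
Gain = 63.155 / 106.544 = 0.5928 → 0.593.

0.593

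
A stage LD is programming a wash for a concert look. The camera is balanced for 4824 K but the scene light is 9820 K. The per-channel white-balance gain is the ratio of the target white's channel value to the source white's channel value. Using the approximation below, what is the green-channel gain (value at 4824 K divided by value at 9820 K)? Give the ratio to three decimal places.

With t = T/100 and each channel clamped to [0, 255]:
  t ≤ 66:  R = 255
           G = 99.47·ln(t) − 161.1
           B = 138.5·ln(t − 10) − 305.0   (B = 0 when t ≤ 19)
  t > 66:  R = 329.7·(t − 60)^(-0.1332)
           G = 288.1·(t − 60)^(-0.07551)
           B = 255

At 9820 K (t = 98.2):
  G = 288.1·(98.2 − 60)^(-0.07551) = 288.1·38.2^(-0.07551) = 288.1·0.75952 = 218.817.
At 4824 K (t = 48.24):
  G = 99.47·ln 48.24 − 161.1 = 99.47·3.8762 − 161.1 = 224.464.
Gain = 224.464 / 218.817 = 1.0258 → 1.026.

1.026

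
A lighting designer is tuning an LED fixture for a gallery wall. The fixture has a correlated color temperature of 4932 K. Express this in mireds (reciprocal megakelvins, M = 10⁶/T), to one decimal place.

202.8 mireds

M = 10⁶ / 4932 = 202.758 → 202.8 mireds.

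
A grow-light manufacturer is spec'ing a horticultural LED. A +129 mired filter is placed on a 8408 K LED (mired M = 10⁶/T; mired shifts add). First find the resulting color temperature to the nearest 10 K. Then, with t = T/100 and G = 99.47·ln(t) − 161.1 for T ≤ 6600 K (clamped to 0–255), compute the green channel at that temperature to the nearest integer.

207

M_in = 10⁶/8408 = 118.93; M_out = 118.93 + (+129) = 247.93.
T_out = 10⁶/247.93 = 4033.3 K → 4030 K; t = 40.3.
G = 99.47·ln 40.3 − 161.1 = 99.47·3.6964 − 161.1 = 206.576.
Rounded: 207.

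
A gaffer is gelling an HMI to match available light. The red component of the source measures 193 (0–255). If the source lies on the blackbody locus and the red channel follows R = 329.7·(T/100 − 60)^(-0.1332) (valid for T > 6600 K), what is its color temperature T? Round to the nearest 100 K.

(t − 60)^(-0.1332) = 193/329.7 = 0.58538.
t − 60 = 0.58538^(1/-0.1332) = 0.58538^(-7.508) = 55.713, so t = 115.713.
T = 100·t = 11571 K → 11600 K to the nearest 100 K.

11600 K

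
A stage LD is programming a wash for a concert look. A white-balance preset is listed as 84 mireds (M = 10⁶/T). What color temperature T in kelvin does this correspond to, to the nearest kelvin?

11905 K

T = 10⁶ / 84 = 11904.76 K → 11905 K.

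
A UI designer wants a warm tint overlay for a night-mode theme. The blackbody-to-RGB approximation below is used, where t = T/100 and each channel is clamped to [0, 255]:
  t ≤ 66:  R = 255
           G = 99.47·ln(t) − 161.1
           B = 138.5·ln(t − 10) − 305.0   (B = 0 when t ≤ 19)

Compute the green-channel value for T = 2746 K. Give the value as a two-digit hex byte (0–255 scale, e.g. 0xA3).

t = 2746/100 = 27.46; the t ≤ 66 branch applies.
G = 99.47·ln 27.46 − 161.1 = 99.47·3.3127 − 161.1 = 168.417.
Rounded: 168; in hex, 0xA8.

0xA8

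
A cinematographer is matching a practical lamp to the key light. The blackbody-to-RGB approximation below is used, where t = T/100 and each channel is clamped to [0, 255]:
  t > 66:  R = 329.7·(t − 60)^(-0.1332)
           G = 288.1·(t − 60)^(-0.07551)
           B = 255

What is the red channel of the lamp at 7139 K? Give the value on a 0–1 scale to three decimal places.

0.935

t = 7139/100 = 71.39; the t > 66 branch applies.
R = 329.7·(71.39 − 60)^(-0.1332) = 329.7·11.39^(-0.1332) = 329.7·0.72322 = 238.446.
On a 0–1 scale: 238.446/255 = 0.9351 → 0.935.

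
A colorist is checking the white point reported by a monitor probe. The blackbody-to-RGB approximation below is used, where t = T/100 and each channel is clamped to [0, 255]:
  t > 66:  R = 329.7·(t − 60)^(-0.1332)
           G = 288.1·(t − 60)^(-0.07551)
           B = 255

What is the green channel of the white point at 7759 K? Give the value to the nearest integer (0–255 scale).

232

t = 7759/100 = 77.59; the t > 66 branch applies.
G = 288.1·(77.59 − 60)^(-0.07551) = 288.1·17.59^(-0.07551) = 288.1·0.80532 = 232.013.
Rounded: 232.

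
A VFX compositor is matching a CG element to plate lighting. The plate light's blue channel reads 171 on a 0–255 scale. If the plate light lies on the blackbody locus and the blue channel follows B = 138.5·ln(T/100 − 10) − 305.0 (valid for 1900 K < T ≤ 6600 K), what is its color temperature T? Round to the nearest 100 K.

ln(t − 10) = (171 + 305.0) / 138.5 = 3.4368.
t − 10 = e^3.4368 = 31.088, so t = 41.088.
T = 100·t = 4109 K → 4100 K to the nearest 100 K.

4100 K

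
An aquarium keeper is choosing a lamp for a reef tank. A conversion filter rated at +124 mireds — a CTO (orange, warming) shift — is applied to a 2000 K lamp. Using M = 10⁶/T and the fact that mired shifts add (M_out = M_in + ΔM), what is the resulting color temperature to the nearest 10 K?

1600 K

M_in = 10⁶/2000 = 500.00 mireds.
M_out = 500.00 + (+124) = 624.00 mireds.
T_out = 10⁶/624.00 = 1602.6 K → 1600 K.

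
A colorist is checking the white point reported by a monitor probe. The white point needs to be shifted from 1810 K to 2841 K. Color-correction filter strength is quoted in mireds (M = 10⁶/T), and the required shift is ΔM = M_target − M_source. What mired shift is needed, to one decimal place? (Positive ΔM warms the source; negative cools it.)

-200.5 mireds

M_source = 10⁶/1810 = 552.486; M_target = 10⁶/2841 = 351.989.
ΔM = 351.989 − 552.486 = -200.497 → -200.5 mireds, a cooling shift.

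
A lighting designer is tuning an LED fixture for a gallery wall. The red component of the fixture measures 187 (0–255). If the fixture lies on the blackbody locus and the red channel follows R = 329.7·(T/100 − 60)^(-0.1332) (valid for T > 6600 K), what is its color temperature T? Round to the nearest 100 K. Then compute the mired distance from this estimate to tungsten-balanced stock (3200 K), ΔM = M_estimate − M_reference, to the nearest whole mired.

(t − 60)^(-0.1332) = 187/329.7 = 0.56718.
t − 60 = 0.56718^(1/-0.1332) = 0.56718^(-7.508) = 70.620, so t = 130.620.
T = 100·t = 13062 K → 13100 K to the nearest 100 K.
M_estimate = 10⁶/13100 = 76.34; M_reference = 10⁶/3200 = 312.50.
ΔM = 76.34 − 312.50 = -236.16 → -236 mireds.

-236 mireds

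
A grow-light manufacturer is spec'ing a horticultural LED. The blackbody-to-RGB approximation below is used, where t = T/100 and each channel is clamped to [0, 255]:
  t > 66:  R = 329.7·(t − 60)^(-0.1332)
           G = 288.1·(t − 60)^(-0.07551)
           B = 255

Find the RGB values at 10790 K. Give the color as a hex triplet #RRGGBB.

#C5D7FF

t = 10790/100 = 107.9; the t > 66 branch applies.
R = 329.7·(107.9 − 60)^(-0.1332) = 329.7·47.9^(-0.1332) = 329.7·0.59728 = 196.924.
G = 288.1·(107.9 − 60)^(-0.07551) = 288.1·47.9^(-0.07551) = 288.1·0.74665 = 215.110.
B = 255 by definition for t > 66.
Rounded: (197, 215, 255).
In hex: #C5D7FF.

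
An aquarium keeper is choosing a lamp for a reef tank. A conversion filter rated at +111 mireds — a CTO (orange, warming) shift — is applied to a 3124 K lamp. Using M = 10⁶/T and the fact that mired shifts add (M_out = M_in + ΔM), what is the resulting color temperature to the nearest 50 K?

M_in = 10⁶/3124 = 320.10 mireds.
M_out = 320.10 + (+111) = 431.10 mireds.
T_out = 10⁶/431.10 = 2319.6 K → 2300 K.

2300 K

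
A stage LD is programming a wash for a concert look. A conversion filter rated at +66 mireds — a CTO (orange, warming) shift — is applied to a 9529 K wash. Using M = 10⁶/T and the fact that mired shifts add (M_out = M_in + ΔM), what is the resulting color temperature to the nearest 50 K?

M_in = 10⁶/9529 = 104.94 mireds.
M_out = 104.94 + (+66) = 170.94 mireds.
T_out = 10⁶/170.94 = 5849.9 K → 5850 K.

5850 K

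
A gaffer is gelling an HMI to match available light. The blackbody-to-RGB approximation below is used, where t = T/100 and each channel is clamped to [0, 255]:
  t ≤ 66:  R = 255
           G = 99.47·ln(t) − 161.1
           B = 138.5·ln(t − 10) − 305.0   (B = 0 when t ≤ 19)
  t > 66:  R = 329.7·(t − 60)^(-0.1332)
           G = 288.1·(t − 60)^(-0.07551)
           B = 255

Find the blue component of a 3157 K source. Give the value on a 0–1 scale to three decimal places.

0.472

t = 3157/100 = 31.57; the t ≤ 66 branch applies.
B = 138.5·ln(31.57 − 10) − 305.0 = 138.5·ln 21.57 − 305.0 = 138.5·3.0713 − 305.0 = 120.376.
On a 0–1 scale: 120.376/255 = 0.4721 → 0.472.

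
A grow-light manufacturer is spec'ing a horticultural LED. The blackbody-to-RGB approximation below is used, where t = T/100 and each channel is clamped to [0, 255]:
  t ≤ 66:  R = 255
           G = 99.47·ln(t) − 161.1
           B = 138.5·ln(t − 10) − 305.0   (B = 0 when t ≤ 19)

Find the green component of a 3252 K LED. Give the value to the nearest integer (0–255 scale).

t = 3252/100 = 32.52; the t ≤ 66 branch applies.
G = 99.47·ln 32.52 − 161.1 = 99.47·3.4819 − 161.1 = 185.240.
Rounded: 185.

185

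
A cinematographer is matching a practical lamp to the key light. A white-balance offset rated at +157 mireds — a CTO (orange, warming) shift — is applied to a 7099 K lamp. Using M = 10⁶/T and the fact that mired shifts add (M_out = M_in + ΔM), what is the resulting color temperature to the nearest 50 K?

3350 K

M_in = 10⁶/7099 = 140.86 mireds.
M_out = 140.86 + (+157) = 297.86 mireds.
T_out = 10⁶/297.86 = 3357.2 K → 3350 K.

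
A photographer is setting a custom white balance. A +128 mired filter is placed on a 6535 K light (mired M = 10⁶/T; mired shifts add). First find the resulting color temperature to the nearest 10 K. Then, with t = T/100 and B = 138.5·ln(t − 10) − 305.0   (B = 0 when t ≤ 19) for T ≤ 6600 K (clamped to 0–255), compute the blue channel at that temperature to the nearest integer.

M_in = 10⁶/6535 = 153.02; M_out = 153.02 + (+128) = 281.02.
T_out = 10⁶/281.02 = 3558.4 K → 3560 K; t = 35.6.
B = 138.5·ln(35.6 − 10) − 305.0 = 138.5·ln 25.6 − 305.0 = 138.5·3.2426 − 305.0 = 144.099.
Rounded: 144.

144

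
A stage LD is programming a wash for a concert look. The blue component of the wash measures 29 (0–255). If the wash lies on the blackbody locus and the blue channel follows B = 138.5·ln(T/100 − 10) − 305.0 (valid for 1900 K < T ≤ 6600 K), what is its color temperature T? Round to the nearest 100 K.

ln(t − 10) = (29 + 305.0) / 138.5 = 2.4116.
t − 10 = e^2.4116 = 11.151, so t = 21.151.
T = 100·t = 2115 K → 2100 K to the nearest 100 K.

2100 K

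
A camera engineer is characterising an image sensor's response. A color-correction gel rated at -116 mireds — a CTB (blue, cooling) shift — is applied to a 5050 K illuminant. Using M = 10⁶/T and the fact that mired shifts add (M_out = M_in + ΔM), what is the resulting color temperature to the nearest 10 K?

12190 K

M_in = 10⁶/5050 = 198.02 mireds.
M_out = 198.02 + (-116) = 82.02 mireds.
T_out = 10⁶/82.02 = 12192.2 K → 12190 K.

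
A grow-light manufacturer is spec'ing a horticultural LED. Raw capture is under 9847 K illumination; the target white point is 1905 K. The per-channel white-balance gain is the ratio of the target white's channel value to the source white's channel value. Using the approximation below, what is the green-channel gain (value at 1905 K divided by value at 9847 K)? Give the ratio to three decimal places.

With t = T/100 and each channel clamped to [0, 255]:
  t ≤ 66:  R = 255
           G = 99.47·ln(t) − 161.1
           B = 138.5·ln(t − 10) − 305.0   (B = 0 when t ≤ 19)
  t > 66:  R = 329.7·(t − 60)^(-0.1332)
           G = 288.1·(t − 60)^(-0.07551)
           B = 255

0.604

At 9847 K (t = 98.47):
  G = 288.1·(98.47 − 60)^(-0.07551) = 288.1·38.47^(-0.07551) = 288.1·0.75911 = 218.701.
At 1905 K (t = 19.05):
  G = 99.47·ln 19.05 − 161.1 = 99.47·2.9471 − 161.1 = 132.045.
Gain = 132.045 / 218.701 = 0.6038 → 0.604.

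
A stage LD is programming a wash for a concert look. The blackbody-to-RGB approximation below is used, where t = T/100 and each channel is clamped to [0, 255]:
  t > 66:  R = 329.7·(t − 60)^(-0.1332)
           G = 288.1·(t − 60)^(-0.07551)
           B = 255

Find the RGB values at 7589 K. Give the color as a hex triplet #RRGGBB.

t = 7589/100 = 75.89; the t > 66 branch applies.
R = 329.7·(75.89 − 60)^(-0.1332) = 329.7·15.89^(-0.1332) = 329.7·0.69185 = 228.102.
G = 288.1·(75.89 − 60)^(-0.07551) = 288.1·15.89^(-0.07551) = 288.1·0.81153 = 233.801.
B = 255 by definition for t > 66.
Rounded: (228, 234, 255).
In hex: #E4EAFF.

#E4EAFF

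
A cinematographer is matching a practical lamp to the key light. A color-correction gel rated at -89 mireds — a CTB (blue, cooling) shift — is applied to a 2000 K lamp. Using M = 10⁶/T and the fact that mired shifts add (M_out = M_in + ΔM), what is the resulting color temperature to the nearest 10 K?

M_in = 10⁶/2000 = 500.00 mireds.
M_out = 500.00 + (-89) = 411.00 mireds.
T_out = 10⁶/411.00 = 2433.1 K → 2430 K.

2430 K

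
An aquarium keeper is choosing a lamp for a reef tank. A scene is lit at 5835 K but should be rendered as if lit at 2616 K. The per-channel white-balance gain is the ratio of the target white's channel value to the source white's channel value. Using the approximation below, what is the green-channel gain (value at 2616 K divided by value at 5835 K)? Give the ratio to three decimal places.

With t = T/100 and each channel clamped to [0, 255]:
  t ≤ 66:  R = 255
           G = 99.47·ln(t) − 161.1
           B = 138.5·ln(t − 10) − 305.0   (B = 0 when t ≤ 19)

0.672

At 5835 K (t = 58.35):
  G = 99.47·ln 58.35 − 161.1 = 99.47·4.0665 − 161.1 = 243.391.
At 2616 K (t = 26.16):
  G = 99.47·ln 26.16 − 161.1 = 99.47·3.2642 − 161.1 = 163.593.
Gain = 163.593 / 243.391 = 0.6721 → 0.672.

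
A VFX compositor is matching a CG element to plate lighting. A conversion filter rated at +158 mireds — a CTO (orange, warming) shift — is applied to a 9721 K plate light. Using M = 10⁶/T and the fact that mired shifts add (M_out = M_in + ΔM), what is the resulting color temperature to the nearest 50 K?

3850 K

M_in = 10⁶/9721 = 102.87 mireds.
M_out = 102.87 + (+158) = 260.87 mireds.
T_out = 10⁶/260.87 = 3833.3 K → 3850 K.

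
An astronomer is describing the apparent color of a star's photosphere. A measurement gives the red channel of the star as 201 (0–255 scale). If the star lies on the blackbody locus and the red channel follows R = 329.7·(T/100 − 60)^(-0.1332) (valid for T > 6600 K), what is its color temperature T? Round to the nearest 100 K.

(t − 60)^(-0.1332) = 201/329.7 = 0.60965.
t − 60 = 0.60965^(1/-0.1332) = 0.60965^(-7.508) = 41.071, so t = 101.071.
T = 100·t = 10107 K → 10100 K to the nearest 100 K.

10100 K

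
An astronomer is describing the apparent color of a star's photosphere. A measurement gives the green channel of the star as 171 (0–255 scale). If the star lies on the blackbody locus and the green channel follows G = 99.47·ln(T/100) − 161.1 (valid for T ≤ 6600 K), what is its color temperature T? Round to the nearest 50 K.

2800 K

ln t = (171 + 161.1) / 99.47 = 3.3387.
t = e^3.3387 = 28.182.
T = 100·t = 2818 K → 2800 K to the nearest 50 K.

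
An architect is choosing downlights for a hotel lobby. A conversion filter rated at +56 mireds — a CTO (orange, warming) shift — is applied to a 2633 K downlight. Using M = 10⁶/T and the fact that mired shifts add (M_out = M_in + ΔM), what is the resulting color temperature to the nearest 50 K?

2300 K

M_in = 10⁶/2633 = 379.79 mireds.
M_out = 379.79 + (+56) = 435.79 mireds.
T_out = 10⁶/435.79 = 2294.7 K → 2300 K.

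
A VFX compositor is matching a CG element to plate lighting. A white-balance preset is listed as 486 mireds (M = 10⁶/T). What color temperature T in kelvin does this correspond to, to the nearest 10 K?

T = 10⁶ / 486 = 2057.61 K → 2060 K.

2060 K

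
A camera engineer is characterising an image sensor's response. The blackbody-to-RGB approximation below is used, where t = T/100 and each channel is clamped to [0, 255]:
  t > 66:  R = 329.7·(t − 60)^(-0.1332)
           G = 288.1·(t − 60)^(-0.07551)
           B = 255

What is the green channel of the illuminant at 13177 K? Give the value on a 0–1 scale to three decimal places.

t = 13177/100 = 131.77; the t > 66 branch applies.
G = 288.1·(131.77 − 60)^(-0.07551) = 288.1·71.77^(-0.07551) = 288.1·0.72420 = 208.642.
On a 0–1 scale: 208.642/255 = 0.8182 → 0.818.

0.818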